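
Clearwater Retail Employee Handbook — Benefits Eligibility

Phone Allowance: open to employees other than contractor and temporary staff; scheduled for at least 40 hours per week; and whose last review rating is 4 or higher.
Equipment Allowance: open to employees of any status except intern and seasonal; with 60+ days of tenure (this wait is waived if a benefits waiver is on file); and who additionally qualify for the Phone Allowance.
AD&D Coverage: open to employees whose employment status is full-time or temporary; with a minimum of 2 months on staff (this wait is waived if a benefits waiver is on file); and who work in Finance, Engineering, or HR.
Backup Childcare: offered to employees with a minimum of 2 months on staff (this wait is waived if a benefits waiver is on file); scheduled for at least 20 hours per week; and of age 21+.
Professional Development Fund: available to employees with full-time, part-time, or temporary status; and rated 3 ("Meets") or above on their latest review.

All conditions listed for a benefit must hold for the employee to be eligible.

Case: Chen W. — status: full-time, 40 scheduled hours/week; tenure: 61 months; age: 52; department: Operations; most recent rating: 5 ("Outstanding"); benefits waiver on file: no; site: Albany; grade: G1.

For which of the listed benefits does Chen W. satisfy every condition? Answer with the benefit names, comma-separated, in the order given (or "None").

Phone Allowance — status full-time ✓ (not excluded); 40 hrs/wk ≥ 40 ✓; rating 5 ≥ 4 ✓ → eligible.
Equipment Allowance — status full-time ✓ (not excluded); no waiver, service 61 months ≥ 60 days ✓; eligible for Phone Allowance ✓ → eligible.
AD&D Coverage — status full-time ✓; no waiver, service 61 months ≥ 2 months ✓; dept Operations ✗ → not eligible.
Backup Childcare — no waiver, service 61 months ≥ 2 months ✓; 40 hrs/wk ≥ 20 ✓; age 52 ≥ 21 ✓ → eligible.
Professional Development Fund — status full-time ✓; rating 5 ≥ 3 ✓ → eligible.

Phone Allowance, Equipment Allowance, Backup Childcare, Professional Development Fund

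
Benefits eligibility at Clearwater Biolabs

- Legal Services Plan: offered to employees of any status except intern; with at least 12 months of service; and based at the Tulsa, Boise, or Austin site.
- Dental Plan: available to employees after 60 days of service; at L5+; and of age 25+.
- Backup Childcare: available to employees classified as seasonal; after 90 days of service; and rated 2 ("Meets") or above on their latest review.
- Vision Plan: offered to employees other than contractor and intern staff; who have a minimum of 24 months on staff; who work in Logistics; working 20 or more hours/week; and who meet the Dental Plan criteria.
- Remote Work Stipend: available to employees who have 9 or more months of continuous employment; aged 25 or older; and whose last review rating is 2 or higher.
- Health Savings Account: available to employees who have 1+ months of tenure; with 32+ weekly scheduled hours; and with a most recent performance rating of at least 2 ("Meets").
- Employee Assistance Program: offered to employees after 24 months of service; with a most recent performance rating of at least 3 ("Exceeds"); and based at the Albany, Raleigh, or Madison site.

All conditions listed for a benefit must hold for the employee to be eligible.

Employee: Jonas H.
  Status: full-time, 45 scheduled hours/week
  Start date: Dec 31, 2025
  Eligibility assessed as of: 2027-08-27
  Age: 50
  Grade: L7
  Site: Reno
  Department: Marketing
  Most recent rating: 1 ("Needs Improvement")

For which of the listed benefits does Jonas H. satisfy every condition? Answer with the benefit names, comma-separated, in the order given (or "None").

Dental Plan

Service from Dec 31, 2025 to 2027-08-27: 604 days.
Legal Services Plan — status full-time ✓ (not excluded); service 604 days ≥ 12 months (≈360 days) ✓; site Reno ✗ (not Tulsa, Boise, or Austin) → not eligible.
Dental Plan — service 604 days ≥ 60 days ✓; grade L7 ≥ L5 ✓; age 50 ≥ 25 ✓ → eligible.
Backup Childcare — status full-time ✗ (requires seasonal) → not eligible.
Vision Plan — status full-time ✓ (not excluded); service 604 days < 24 months (≈720 days) ✗ → not eligible.
Remote Work Stipend — service 604 days ≥ 9 months (≈270 days) ✓; age 50 ≥ 25 ✓; rating 1 < 2 ✗ → not eligible.
Health Savings Account — service 604 days ≥ 1 month (≈30 days) ✓; 45 hrs/wk ≥ 32 ✓; rating 1 < 2 ✗ → not eligible.
Employee Assistance Program — service 604 days < 24 months (≈720 days) ✗ → not eligible.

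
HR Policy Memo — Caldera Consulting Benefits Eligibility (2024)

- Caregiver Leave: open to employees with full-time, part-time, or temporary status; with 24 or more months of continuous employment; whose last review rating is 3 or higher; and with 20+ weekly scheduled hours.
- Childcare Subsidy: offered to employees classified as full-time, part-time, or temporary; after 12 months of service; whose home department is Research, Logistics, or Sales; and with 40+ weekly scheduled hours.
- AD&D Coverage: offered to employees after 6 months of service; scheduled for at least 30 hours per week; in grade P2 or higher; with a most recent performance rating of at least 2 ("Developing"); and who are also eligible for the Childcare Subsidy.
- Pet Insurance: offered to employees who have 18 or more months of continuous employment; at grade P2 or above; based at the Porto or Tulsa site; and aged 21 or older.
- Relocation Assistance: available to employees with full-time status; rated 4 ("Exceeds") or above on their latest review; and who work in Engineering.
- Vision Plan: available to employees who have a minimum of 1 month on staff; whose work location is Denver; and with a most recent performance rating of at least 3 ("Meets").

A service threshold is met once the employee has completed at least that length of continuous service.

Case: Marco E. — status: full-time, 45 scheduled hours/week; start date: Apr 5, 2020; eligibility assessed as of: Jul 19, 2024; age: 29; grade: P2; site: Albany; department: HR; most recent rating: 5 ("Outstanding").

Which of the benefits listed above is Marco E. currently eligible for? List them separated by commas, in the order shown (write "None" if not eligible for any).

Service from Apr 5, 2020 to Jul 19, 2024: 1566 days.
Caregiver Leave — status full-time ✓; service 1566 days ≥ 24 months (≈720 days) ✓; rating 5 ≥ 3 ✓; 45 hrs/wk ≥ 20 ✓ → eligible.
Childcare Subsidy — status full-time ✓; service 1566 days ≥ 12 months (≈360 days) ✓; dept HR ✗ → not eligible.
AD&D Coverage — service 1566 days ≥ 6 months (≈180 days) ✓; 45 hrs/wk ≥ 30 ✓; grade P2 ≥ P2 ✓; rating 5 ≥ 2 ✓; not eligible for Childcare Subsidy ✗ → not eligible.
Pet Insurance — service 1566 days ≥ 18 months (≈540 days) ✓; grade P2 ≥ P2 ✓; site Albany ✗ (not Porto or Tulsa) → not eligible.
Relocation Assistance — status full-time ✓; rating 5 ≥ 4 ✓; dept HR ✗ → not eligible.
Vision Plan — service 1566 days ≥ 1 month (≈30 days) ✓; site Albany ✗ (not Denver) → not eligible.

Caregiver Leave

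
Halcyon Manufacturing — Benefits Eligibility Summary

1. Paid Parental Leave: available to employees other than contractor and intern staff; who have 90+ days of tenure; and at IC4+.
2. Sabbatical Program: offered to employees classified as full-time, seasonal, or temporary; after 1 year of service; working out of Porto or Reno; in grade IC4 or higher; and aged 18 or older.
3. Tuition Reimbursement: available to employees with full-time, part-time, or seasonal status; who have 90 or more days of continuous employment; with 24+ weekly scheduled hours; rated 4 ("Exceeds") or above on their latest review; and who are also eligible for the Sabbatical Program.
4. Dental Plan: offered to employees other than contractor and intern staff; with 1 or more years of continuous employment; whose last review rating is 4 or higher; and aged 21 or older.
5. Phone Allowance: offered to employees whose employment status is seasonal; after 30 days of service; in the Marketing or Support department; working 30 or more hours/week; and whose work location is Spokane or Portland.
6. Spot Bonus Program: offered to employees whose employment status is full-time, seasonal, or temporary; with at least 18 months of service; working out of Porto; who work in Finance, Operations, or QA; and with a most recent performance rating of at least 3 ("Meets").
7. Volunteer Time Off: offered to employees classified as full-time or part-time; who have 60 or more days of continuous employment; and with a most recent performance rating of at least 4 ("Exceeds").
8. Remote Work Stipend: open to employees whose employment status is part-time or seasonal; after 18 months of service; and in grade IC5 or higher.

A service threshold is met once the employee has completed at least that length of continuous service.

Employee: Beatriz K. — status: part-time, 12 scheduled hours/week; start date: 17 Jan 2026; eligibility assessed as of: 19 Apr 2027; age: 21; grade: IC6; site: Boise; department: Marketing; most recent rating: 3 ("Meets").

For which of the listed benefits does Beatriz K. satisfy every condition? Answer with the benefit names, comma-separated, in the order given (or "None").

Service from 17 Jan 2026 to 19 Apr 2027: 457 days.
Paid Parental Leave — status part-time ✓ (not excluded); service 457 days ≥ 90 days ✓; grade IC6 ≥ IC4 ✓ → eligible.
Sabbatical Program — status part-time ✗ (requires full-time, seasonal, or temporary) → not eligible.
Tuition Reimbursement — status part-time ✓; service 457 days ≥ 90 days ✓; 12 hrs/wk < 24 ✗ → not eligible.
Dental Plan — status part-time ✓ (not excluded); service 457 days ≥ 1 year (≈365 days) ✓; rating 3 < 4 ✗ → not eligible.
Phone Allowance — status part-time ✗ (requires seasonal) → not eligible.
Spot Bonus Program — status part-time ✗ (requires full-time, seasonal, or temporary) → not eligible.
Volunteer Time Off — status part-time ✓; service 457 days ≥ 60 days ✓; rating 3 < 4 ✗ → not eligible.
Remote Work Stipend — status part-time ✓; service 457 days < 18 months (≈540 days) ✗ → not eligible.

Paid Parental Leave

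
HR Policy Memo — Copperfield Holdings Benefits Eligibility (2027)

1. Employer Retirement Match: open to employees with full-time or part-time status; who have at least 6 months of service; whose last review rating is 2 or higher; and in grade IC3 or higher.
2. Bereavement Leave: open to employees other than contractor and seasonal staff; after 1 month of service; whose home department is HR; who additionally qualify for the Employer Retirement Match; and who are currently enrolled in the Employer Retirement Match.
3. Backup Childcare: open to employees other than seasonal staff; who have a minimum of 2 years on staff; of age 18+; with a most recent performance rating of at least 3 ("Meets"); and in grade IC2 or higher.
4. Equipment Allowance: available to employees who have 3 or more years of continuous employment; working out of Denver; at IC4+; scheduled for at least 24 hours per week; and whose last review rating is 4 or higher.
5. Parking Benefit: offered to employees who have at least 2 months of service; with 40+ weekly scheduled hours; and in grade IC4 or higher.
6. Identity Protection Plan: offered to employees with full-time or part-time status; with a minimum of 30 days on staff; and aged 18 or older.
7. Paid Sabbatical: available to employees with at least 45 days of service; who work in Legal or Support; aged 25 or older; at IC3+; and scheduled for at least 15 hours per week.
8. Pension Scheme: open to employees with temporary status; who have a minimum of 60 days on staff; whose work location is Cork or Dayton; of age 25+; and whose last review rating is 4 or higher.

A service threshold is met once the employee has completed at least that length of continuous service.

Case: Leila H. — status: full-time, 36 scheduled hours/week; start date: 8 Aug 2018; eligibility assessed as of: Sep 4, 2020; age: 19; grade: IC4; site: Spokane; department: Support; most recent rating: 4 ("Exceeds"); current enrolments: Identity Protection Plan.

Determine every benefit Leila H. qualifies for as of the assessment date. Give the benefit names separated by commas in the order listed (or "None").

Employer Retirement Match, Backup Childcare, Identity Protection Plan

Service from 8 Aug 2018 to Sep 4, 2020: 758 days.
Employer Retirement Match — status full-time ✓; service 758 days ≥ 6 months (≈180 days) ✓; rating 4 ≥ 2 ✓; grade IC4 ≥ IC3 ✓ → eligible.
Bereavement Leave — status full-time ✓ (not excluded); service 758 days ≥ 1 month (≈30 days) ✓; dept Support ✗ → not eligible.
Backup Childcare — status full-time ✓ (not excluded); service 758 days ≥ 2 years (≈730 days) ✓; age 19 ≥ 18 ✓; rating 4 ≥ 3 ✓; grade IC4 ≥ IC2 ✓ → eligible.
Equipment Allowance — service 758 days < 3 years (≈1095 days) ✗ → not eligible.
Parking Benefit — service 758 days ≥ 2 months (≈60 days) ✓; 36 hrs/wk < 40 ✗ → not eligible.
Identity Protection Plan — status full-time ✓; service 758 days ≥ 30 days ✓; age 19 ≥ 18 ✓ → eligible.
Paid Sabbatical — service 758 days ≥ 45 days ✓; dept Support ✓; age 19 < 25 ✗ → not eligible.
Pension Scheme — status full-time ✗ (requires temporary) → not eligible.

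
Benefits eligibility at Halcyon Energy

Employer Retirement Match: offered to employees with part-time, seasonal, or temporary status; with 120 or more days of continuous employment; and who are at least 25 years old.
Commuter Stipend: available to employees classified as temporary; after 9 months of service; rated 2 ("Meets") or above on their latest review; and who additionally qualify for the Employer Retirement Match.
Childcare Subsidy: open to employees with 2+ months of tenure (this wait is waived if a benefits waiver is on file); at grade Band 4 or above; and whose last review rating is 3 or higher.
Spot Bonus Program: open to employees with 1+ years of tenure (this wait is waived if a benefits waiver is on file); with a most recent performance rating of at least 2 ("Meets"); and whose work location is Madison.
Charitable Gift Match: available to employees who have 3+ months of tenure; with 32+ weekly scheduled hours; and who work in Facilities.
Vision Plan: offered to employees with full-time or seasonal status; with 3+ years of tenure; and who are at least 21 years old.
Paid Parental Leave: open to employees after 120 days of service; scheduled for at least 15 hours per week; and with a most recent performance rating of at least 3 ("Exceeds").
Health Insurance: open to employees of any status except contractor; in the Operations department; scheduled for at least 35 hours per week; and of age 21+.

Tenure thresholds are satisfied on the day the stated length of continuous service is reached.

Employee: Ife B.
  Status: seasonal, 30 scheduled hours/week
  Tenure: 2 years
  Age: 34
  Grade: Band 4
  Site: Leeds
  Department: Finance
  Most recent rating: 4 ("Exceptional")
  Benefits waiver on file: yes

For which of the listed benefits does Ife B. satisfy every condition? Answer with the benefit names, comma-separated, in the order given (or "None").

Employer Retirement Match — status seasonal ✓; service 2 years ≥ 120 days ✓; age 34 ≥ 25 ✓ → eligible.
Commuter Stipend — status seasonal ✗ (requires temporary) → not eligible.
Childcare Subsidy — benefits waiver on file ✓; grade Band 4 ≥ Band 4 ✓; rating 4 ≥ 3 ✓ → eligible.
Spot Bonus Program — benefits waiver on file ✓; rating 4 ≥ 2 ✓; site Leeds ✗ (not Madison) → not eligible.
Charitable Gift Match — service 2 years ≥ 3 months (≈90 days) ✓; 30 hrs/wk < 32 ✗ → not eligible.
Vision Plan — status seasonal ✓; service 2 years < 3 years ✗ → not eligible.
Paid Parental Leave — service 2 years ≥ 120 days ✓; 30 hrs/wk ≥ 15 ✓; rating 4 ≥ 3 ✓ → eligible.
Health Insurance — status seasonal ✓ (not excluded); dept Finance ✗ → not eligible.

Employer Retirement Match, Childcare Subsidy, Paid Parental Leave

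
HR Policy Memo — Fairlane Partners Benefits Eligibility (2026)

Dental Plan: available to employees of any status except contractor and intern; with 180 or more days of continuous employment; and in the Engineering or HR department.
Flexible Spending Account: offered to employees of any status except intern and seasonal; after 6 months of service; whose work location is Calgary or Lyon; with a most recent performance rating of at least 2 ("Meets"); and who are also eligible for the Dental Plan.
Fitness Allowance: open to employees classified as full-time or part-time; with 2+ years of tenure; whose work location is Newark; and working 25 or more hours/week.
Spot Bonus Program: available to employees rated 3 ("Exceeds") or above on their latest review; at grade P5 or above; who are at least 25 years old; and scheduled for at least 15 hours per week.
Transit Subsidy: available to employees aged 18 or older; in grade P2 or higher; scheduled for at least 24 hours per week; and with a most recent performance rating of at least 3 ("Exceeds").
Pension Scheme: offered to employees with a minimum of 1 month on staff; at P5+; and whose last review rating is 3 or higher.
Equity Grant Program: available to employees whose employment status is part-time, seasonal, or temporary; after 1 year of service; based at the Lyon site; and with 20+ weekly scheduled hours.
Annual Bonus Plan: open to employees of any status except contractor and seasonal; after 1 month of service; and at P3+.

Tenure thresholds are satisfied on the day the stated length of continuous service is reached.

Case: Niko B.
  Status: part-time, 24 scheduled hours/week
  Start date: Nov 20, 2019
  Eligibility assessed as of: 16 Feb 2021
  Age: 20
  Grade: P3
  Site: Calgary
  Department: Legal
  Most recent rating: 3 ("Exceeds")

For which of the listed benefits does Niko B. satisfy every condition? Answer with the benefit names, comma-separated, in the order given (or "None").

Service from Nov 20, 2019 to 16 Feb 2021: 454 days.
Dental Plan — status part-time ✓ (not excluded); service 454 days ≥ 180 days ✓; dept Legal ✗ → not eligible.
Flexible Spending Account — status part-time ✓ (not excluded); service 454 days ≥ 6 months (≈180 days) ✓; site Calgary ✓; rating 3 ≥ 2 ✓; not eligible for Dental Plan ✗ → not eligible.
Fitness Allowance — status part-time ✓; service 454 days < 2 years (≈730 days) ✗ → not eligible.
Spot Bonus Program — rating 3 ≥ 3 ✓; grade P3 < P5 ✗ → not eligible.
Transit Subsidy — age 20 ≥ 18 ✓; grade P3 ≥ P2 ✓; 24 hrs/wk ≥ 24 ✓; rating 3 ≥ 3 ✓ → eligible.
Pension Scheme — service 454 days ≥ 1 month (≈30 days) ✓; grade P3 < P5 ✗ → not eligible.
Equity Grant Program — status part-time ✓; service 454 days ≥ 1 year (≈365 days) ✓; site Calgary ✗ (not Lyon) → not eligible.
Annual Bonus Plan — status part-time ✓ (not excluded); service 454 days ≥ 1 month (≈30 days) ✓; grade P3 ≥ P3 ✓ → eligible.

Transit Subsidy, Annual Bonus Plan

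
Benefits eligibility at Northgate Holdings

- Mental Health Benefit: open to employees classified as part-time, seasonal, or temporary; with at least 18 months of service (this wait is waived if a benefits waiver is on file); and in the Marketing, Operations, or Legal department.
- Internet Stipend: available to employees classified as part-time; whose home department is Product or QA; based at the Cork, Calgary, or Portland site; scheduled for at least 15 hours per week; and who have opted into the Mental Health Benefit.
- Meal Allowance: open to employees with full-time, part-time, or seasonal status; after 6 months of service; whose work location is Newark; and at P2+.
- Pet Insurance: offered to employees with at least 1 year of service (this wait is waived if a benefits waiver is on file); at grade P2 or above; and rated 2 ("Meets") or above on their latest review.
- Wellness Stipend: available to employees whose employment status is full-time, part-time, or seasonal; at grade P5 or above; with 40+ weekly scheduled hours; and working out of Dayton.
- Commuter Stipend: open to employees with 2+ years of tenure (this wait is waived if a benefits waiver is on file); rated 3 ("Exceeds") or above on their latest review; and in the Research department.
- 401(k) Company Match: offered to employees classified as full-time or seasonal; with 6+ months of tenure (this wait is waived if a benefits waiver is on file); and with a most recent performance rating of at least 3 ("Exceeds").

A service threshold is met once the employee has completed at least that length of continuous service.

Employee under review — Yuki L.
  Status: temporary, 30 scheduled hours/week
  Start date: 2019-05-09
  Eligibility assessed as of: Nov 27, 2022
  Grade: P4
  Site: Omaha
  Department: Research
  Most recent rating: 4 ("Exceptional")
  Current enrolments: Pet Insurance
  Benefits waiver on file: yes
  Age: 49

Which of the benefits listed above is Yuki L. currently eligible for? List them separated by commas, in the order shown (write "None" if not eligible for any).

Pet Insurance, Commuter Stipend

Service from 2019-05-09 to Nov 27, 2022: 1298 days.
Mental Health Benefit — status temporary ✓; benefits waiver on file ✓; dept Research ✗ → not eligible.
Internet Stipend — status temporary ✗ (requires part-time) → not eligible.
Meal Allowance — status temporary ✗ (requires full-time, part-time, or seasonal) → not eligible.
Pet Insurance — benefits waiver on file ✓; grade P4 ≥ P2 ✓; rating 4 ≥ 2 ✓ → eligible.
Wellness Stipend — status temporary ✗ (requires full-time, part-time, or seasonal) → not eligible.
Commuter Stipend — benefits waiver on file ✓; rating 4 ≥ 3 ✓; dept Research ✓ → eligible.
401(k) Company Match — status temporary ✗ (requires full-time or seasonal) → not eligible.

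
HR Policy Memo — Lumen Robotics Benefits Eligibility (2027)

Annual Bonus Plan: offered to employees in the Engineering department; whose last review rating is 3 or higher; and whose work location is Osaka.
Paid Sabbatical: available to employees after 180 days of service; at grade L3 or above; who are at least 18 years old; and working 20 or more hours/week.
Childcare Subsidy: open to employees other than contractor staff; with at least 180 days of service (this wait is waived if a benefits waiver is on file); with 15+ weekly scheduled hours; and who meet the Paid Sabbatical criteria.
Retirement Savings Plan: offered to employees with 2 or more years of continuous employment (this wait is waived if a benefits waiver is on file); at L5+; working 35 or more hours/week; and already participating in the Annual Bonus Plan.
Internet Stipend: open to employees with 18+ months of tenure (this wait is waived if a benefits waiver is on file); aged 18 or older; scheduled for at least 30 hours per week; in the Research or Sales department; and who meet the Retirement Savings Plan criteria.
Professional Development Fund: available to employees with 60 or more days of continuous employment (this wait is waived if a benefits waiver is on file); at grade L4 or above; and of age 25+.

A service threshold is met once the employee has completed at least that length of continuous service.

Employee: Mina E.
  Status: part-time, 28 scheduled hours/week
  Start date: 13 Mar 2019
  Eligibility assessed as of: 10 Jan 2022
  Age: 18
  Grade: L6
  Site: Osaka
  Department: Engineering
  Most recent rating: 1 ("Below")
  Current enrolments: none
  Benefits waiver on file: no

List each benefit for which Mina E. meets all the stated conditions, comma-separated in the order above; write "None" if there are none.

Paid Sabbatical, Childcare Subsidy

Service from 13 Mar 2019 to 10 Jan 2022: 1034 days.
Annual Bonus Plan — dept Engineering ✓; rating 1 < 3 ✗ → not eligible.
Paid Sabbatical — service 1034 days ≥ 180 days ✓; grade L6 ≥ L3 ✓; age 18 ≥ 18 ✓; 28 hrs/wk ≥ 20 ✓ → eligible.
Childcare Subsidy — status part-time ✓ (not excluded); no waiver, service 1034 days ≥ 180 days ✓; 28 hrs/wk ≥ 15 ✓; eligible for Paid Sabbatical ✓ → eligible.
Retirement Savings Plan — no waiver, service 1034 days ≥ 2 years (≈730 days) ✓; grade L6 ≥ L5 ✓; 28 hrs/wk < 35 ✗ → not eligible.
Internet Stipend — no waiver, service 1034 days ≥ 18 months (≈540 days) ✓; age 18 ≥ 18 ✓; 28 hrs/wk < 30 ✗ → not eligible.
Professional Development Fund — no waiver, service 1034 days ≥ 60 days ✓; grade L6 ≥ L4 ✓; age 18 < 25 ✗ → not eligible.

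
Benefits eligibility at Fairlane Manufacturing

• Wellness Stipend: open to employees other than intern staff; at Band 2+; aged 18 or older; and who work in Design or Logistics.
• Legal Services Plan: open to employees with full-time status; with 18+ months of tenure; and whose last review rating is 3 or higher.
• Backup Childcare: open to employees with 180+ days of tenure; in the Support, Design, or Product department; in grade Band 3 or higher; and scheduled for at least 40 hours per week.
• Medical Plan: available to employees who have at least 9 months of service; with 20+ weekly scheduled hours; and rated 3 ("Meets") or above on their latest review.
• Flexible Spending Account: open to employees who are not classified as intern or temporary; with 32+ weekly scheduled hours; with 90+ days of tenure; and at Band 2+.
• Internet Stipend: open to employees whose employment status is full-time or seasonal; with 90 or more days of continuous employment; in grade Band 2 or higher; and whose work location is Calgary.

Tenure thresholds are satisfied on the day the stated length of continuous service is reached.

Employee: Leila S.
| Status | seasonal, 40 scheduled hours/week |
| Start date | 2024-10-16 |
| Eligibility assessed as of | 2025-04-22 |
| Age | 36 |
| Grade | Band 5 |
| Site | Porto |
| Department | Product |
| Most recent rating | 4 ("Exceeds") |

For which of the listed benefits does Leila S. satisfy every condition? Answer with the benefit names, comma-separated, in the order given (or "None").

Backup Childcare, Flexible Spending Account

Service from 2024-10-16 to 2025-04-22: 188 days.
Wellness Stipend — status seasonal ✓ (not excluded); grade Band 5 ≥ Band 2 ✓; age 36 ≥ 18 ✓; dept Product ✗ → not eligible.
Legal Services Plan — status seasonal ✗ (requires full-time) → not eligible.
Backup Childcare — service 188 days ≥ 180 days ✓; dept Product ✓; grade Band 5 ≥ Band 3 ✓; 40 hrs/wk ≥ 40 ✓ → eligible.
Medical Plan — service 188 days < 9 months (≈270 days) ✗ → not eligible.
Flexible Spending Account — status seasonal ✓ (not excluded); 40 hrs/wk ≥ 32 ✓; service 188 days ≥ 90 days ✓; grade Band 5 ≥ Band 2 ✓ → eligible.
Internet Stipend — status seasonal ✓; service 188 days ≥ 90 days ✓; grade Band 5 ≥ Band 2 ✓; site Porto ✗ (not Calgary) → not eligible.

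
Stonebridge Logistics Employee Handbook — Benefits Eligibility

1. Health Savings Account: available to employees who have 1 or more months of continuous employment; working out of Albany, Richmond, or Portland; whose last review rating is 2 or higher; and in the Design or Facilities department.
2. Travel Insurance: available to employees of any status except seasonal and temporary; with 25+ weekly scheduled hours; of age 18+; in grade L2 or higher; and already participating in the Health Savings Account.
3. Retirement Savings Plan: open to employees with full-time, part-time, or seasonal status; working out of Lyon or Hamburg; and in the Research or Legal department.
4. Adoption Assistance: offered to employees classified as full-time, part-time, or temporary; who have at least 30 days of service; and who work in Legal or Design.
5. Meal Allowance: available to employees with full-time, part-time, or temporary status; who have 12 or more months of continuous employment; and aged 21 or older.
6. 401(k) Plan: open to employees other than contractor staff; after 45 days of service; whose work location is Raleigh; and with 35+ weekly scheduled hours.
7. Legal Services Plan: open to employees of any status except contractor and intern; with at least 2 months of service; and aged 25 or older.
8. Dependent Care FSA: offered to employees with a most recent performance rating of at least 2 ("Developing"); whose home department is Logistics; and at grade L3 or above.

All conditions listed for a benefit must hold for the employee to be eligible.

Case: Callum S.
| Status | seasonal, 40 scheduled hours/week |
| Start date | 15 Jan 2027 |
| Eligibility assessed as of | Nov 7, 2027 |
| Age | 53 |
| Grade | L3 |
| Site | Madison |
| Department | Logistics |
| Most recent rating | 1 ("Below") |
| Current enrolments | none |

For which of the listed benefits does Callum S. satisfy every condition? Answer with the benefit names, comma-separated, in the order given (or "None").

Service from 15 Jan 2027 to Nov 7, 2027: 296 days.
Health Savings Account — service 296 days ≥ 1 month (≈30 days) ✓; site Madison ✗ (not Albany, Richmond, or Portland) → not eligible.
Travel Insurance — status seasonal ✗ (excluded) → not eligible.
Retirement Savings Plan — status seasonal ✓; site Madison ✗ (not Lyon or Hamburg) → not eligible.
Adoption Assistance — status seasonal ✗ (requires full-time, part-time, or temporary) → not eligible.
Meal Allowance — status seasonal ✗ (requires full-time, part-time, or temporary) → not eligible.
401(k) Plan — status seasonal ✓ (not excluded); service 296 days ≥ 45 days ✓; site Madison ✗ (not Raleigh) → not eligible.
Legal Services Plan — status seasonal ✓ (not excluded); service 296 days ≥ 2 months (≈60 days) ✓; age 53 ≥ 25 ✓ → eligible.
Dependent Care FSA — rating 1 < 2 ✗ → not eligible.

Legal Services Plan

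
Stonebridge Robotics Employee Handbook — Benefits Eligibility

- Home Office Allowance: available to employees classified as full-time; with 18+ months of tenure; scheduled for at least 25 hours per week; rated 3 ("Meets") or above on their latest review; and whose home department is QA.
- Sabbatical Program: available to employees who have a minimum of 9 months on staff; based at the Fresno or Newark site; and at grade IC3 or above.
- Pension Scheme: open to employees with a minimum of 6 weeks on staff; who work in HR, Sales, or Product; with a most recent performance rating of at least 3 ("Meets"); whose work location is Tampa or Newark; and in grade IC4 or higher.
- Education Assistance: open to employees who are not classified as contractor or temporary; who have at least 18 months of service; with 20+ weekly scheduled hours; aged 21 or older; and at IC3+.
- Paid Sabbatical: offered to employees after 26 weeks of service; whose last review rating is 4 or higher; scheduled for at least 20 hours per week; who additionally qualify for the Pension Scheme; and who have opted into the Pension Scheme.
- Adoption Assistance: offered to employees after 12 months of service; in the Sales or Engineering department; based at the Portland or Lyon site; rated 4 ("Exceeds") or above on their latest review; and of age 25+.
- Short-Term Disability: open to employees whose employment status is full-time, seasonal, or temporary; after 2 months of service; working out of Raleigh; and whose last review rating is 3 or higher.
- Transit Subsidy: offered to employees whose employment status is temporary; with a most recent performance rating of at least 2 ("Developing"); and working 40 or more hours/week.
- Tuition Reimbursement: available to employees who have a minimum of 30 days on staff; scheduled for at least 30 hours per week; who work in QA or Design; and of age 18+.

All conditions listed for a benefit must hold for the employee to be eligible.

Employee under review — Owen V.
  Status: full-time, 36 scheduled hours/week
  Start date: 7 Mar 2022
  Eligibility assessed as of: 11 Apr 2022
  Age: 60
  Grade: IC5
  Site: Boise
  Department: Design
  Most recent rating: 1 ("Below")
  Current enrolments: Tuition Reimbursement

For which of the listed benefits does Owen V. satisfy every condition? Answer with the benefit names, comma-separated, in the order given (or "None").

Service from 7 Mar 2022 to 11 Apr 2022: 35 days.
Home Office Allowance — status full-time ✓; service 35 days < 18 months (≈540 days) ✗ → not eligible.
Sabbatical Program — service 35 days < 9 months (≈270 days) ✗ → not eligible.
Pension Scheme — service 35 days < 6 weeks (≈42 days) ✗ → not eligible.
Education Assistance — status full-time ✓ (not excluded); service 35 days < 18 months (≈540 days) ✗ → not eligible.
Paid Sabbatical — service 35 days < 26 weeks (≈182 days) ✗ → not eligible.
Adoption Assistance — service 35 days < 12 months (≈360 days) ✗ → not eligible.
Short-Term Disability — status full-time ✓; service 35 days < 2 months (≈60 days) ✗ → not eligible.
Transit Subsidy — status full-time ✗ (requires temporary) → not eligible.
Tuition Reimbursement — service 35 days ≥ 30 days ✓; 36 hrs/wk ≥ 30 ✓; dept Design ✓; age 60 ≥ 18 ✓ → eligible.

Tuition Reimbursement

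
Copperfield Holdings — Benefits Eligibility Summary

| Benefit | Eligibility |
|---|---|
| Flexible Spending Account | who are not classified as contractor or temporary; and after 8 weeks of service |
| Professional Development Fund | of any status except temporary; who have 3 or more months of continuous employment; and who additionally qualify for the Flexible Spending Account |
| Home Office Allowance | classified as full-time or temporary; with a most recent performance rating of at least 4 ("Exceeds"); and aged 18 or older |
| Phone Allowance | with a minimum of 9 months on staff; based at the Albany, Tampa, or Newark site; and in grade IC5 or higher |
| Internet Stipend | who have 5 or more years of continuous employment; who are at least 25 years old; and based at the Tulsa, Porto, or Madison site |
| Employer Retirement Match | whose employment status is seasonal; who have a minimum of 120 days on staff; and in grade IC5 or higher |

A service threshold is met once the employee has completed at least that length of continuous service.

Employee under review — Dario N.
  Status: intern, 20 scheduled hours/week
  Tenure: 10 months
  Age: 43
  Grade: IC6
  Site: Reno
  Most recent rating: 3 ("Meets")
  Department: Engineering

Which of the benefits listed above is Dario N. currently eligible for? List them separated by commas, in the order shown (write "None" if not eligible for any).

Flexible Spending Account, Professional Development Fund

Flexible Spending Account — status intern ✓ (not excluded); service 10 months ≥ 8 weeks (≈56 days) ✓ → eligible.
Professional Development Fund — status intern ✓ (not excluded); service 10 months ≥ 3 months ✓; eligible for Flexible Spending Account ✓ → eligible.
Home Office Allowance — status intern ✗ (requires full-time or temporary) → not eligible.
Phone Allowance — service 10 months ≥ 9 months ✓; site Reno ✗ (not Albany, Tampa, or Newark) → not eligible.
Internet Stipend — service 10 months < 5 years (≈1825 days) ✗ → not eligible.
Employer Retirement Match — status intern ✗ (requires seasonal) → not eligible.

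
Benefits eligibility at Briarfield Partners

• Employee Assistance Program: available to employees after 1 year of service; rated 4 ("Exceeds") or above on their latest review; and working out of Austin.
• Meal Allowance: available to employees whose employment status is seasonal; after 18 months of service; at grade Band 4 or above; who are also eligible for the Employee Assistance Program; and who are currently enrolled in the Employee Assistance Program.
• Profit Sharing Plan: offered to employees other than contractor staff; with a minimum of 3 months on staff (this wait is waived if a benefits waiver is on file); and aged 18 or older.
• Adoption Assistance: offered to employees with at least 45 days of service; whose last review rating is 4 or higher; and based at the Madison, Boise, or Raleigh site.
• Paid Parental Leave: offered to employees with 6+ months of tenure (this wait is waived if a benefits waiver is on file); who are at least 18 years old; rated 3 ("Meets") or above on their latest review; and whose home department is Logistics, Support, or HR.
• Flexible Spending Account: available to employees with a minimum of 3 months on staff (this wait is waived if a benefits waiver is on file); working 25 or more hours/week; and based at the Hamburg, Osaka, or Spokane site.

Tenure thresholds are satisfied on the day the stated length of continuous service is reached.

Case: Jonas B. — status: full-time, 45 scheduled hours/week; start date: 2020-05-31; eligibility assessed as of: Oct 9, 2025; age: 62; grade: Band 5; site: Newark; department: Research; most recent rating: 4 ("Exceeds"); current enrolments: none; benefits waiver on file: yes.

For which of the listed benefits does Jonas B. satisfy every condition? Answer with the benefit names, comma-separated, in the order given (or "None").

Profit Sharing Plan

Service from 2020-05-31 to Oct 9, 2025: 1957 days.
Employee Assistance Program — service 1957 days ≥ 1 year (≈365 days) ✓; rating 4 ≥ 4 ✓; site Newark ✗ (not Austin) → not eligible.
Meal Allowance — status full-time ✗ (requires seasonal) → not eligible.
Profit Sharing Plan — status full-time ✓ (not excluded); benefits waiver on file ✓; age 62 ≥ 18 ✓ → eligible.
Adoption Assistance — service 1957 days ≥ 45 days ✓; rating 4 ≥ 4 ✓; site Newark ✗ (not Madison, Boise, or Raleigh) → not eligible.
Paid Parental Leave — benefits waiver on file ✓; age 62 ≥ 18 ✓; rating 4 ≥ 3 ✓; dept Research ✗ → not eligible.
Flexible Spending Account — benefits waiver on file ✓; 45 hrs/wk ≥ 25 ✓; site Newark ✗ (not Hamburg, Osaka, or Spokane) → not eligible.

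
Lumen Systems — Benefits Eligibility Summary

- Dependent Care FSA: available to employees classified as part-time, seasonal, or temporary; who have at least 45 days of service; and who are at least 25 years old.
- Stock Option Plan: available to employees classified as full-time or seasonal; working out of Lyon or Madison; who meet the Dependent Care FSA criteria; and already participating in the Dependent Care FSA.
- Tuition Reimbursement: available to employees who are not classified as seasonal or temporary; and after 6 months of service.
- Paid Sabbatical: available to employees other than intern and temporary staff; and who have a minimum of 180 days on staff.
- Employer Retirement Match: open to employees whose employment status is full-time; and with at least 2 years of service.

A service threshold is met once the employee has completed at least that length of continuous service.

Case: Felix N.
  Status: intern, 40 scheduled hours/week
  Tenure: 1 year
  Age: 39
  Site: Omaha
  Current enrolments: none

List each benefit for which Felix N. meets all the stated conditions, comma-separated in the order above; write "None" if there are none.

Tuition Reimbursement

Dependent Care FSA — status intern ✗ (requires part-time, seasonal, or temporary) → not eligible.
Stock Option Plan — status intern ✗ (requires full-time or seasonal) → not eligible.
Tuition Reimbursement — status intern ✓ (not excluded); service 1 year ≥ 6 months (≈180 days) ✓ → eligible.
Paid Sabbatical — status intern ✗ (excluded) → not eligible.
Employer Retirement Match — status intern ✗ (requires full-time) → not eligible.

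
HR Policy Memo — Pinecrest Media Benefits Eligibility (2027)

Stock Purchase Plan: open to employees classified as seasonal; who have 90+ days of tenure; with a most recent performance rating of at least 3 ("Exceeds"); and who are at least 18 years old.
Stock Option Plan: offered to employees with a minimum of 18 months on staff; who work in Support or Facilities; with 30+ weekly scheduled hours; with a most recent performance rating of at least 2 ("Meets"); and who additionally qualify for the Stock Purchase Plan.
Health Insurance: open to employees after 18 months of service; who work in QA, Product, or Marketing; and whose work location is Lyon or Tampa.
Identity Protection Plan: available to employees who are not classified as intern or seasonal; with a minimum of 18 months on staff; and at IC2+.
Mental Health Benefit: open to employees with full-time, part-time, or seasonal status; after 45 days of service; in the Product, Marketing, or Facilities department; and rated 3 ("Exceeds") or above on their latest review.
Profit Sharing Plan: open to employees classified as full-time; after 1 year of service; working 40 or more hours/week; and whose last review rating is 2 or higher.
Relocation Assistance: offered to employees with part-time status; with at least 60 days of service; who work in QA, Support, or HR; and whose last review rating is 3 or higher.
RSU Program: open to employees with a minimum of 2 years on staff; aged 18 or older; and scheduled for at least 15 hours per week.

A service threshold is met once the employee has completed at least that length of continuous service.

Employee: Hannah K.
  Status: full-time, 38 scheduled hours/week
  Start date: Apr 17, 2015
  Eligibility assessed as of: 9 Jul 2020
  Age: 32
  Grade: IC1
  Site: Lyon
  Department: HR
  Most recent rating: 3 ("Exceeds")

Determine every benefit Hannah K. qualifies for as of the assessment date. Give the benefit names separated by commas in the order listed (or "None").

Service from Apr 17, 2015 to 9 Jul 2020: 1910 days.
Stock Purchase Plan — status full-time ✗ (requires seasonal) → not eligible.
Stock Option Plan — service 1910 days ≥ 18 months (≈540 days) ✓; dept HR ✗ → not eligible.
Health Insurance — service 1910 days ≥ 18 months (≈540 days) ✓; dept HR ✗ → not eligible.
Identity Protection Plan — status full-time ✓ (not excluded); service 1910 days ≥ 18 months (≈540 days) ✓; grade IC1 < IC2 ✗ → not eligible.
Mental Health Benefit — status full-time ✓; service 1910 days ≥ 45 days ✓; dept HR ✗ → not eligible.
Profit Sharing Plan — status full-time ✓; service 1910 days ≥ 1 year (≈365 days) ✓; 38 hrs/wk < 40 ✗ → not eligible.
Relocation Assistance — status full-time ✗ (requires part-time) → not eligible.
RSU Program — service 1910 days ≥ 2 years (≈730 days) ✓; age 32 ≥ 18 ✓; 38 hrs/wk ≥ 15 ✓ → eligible.

RSU Program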